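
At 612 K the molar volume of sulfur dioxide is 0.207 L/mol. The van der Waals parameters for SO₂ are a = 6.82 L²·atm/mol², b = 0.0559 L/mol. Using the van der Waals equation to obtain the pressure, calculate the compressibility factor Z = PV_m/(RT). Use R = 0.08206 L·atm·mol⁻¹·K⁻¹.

Z ≈ 0.7139

P = RT/(V_m − b) − a/V_m² = (0.08206)(612)/(0.207 − 0.0559) − 6.82/(0.207)²
  = 50.221/0.15110 − 159.16 = 332.37 − 159.16 = 173.21 atm
Z = PV_m/(RT) = (173.21)(0.207)/((0.08206)(612)) = 35.854/50.221 = 0.7139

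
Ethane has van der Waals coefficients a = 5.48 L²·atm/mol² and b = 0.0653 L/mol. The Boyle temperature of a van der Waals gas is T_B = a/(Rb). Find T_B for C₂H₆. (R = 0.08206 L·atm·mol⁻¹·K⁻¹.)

T_B ≈ 1023 K

For a van der Waals gas the second virial coefficient B₂ = b − a/(RT) vanishes at T_B = a/(Rb).
T_B = 5.48/(0.08206×0.0653) = 5.48/0.0053585 = 1023 K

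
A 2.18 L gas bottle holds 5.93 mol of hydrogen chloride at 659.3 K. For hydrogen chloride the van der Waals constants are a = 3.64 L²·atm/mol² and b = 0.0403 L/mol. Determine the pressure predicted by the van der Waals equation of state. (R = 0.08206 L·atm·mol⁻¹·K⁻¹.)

P ≈ 138.4 atm

P = nRT/(V − nb) − a n²/V²
nRT/(V − nb) = (5.93)(0.08206)(659.3)/(2.18 − 5.93×0.0403) = 320.83/1.9410 = 165.29 atm
a n²/V² = (3.64)(5.93)²/(2.18)² = 26.934 atm
P = 165.29 − 26.934 = 138.4 atm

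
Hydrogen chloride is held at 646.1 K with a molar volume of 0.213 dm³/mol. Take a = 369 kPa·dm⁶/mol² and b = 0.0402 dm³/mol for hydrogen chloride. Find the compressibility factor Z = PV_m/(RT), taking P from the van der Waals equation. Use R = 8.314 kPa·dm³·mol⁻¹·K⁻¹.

P = RT/(V_m − b) − a/V_m² = (8.314)(646.1)/(0.213 − 0.0402) − 369/(0.213)²
  = 5371.7/0.17280 − 8133.3 = 31086 − 8133.3 = 22953 kPa
Z = PV_m/(RT) = (22953)(0.213)/((8.314)(646.1)) = 4889.0/5371.7 = 0.9101

Z ≈ 0.9101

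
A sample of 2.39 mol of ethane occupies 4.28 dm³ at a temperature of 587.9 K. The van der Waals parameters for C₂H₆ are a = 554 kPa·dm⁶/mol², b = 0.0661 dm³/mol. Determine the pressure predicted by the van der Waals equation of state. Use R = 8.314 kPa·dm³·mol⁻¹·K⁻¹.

P ≈ 2661 kPa

P = nRT/(V − nb) − a n²/V²
nRT/(V − nb) = (2.39)(8.314)(587.9)/(4.28 − 2.39×0.0661) = 11682/4.1220 = 2834.1 kPa
a n²/V² = (554)(2.39)²/(4.28)² = 172.75 kPa
P = 2834.1 − 172.75 = 2661 kPa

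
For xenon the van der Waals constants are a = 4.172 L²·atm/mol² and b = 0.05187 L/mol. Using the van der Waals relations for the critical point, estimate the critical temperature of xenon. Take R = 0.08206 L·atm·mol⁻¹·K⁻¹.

For a van der Waals gas, T_c = 8a/(27Rb).
T_c = 8×4.172/(27×0.08206×0.05187) = 33.376/0.11492 = 290.4 K

T_c ≈ 290.4 K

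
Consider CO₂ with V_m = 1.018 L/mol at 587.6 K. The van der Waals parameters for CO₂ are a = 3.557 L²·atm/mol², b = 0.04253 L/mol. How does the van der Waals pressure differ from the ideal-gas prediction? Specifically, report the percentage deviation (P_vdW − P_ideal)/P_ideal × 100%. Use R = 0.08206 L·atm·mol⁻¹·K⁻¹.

-2.89 %

Ideal: P_ideal = RT/V_m = (0.08206)(587.6)/1.018 = 47.3659 atm
vdW: P = RT/(V_m − b) − a/V_m² = 48.2185/0.975470 − 3.557/1.03632 = 49.4310 − 3.43234 = 45.9987 atm
% deviation = (45.9987 − 47.3659)/47.3659 × 100% = -2.89%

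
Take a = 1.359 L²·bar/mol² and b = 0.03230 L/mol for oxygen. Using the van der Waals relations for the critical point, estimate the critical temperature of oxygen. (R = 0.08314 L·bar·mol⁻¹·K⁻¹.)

T_c ≈ 149.9 K

For a van der Waals gas, T_c = 8a/(27Rb).
T_c = 8×1.359/(27×0.08314×0.03230) = 10.872/0.072506 = 149.9 K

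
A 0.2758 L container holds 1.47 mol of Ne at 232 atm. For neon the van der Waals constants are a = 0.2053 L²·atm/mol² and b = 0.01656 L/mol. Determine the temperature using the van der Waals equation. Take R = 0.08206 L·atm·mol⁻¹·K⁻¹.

T = (P + a n²/V²)(V − nb)/(nR)
P + a n²/V² = 232 + (0.2053)(1.47)²/(0.2758)² = 237.83 atm
V − nb = 0.2758 − (1.47)(0.01656) = 0.25146 L
T = (237.83)(0.25146)/((1.47)(0.08206)) = 495.8 K

T ≈ 495.8 K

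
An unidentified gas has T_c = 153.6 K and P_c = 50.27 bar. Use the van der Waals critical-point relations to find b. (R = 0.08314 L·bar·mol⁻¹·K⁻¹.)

b ≈ 0.03175 L/mol

From T_c = 8a/(27Rb) and P_c = a/(27b²): b = R T_c/(8 P_c).
b = (0.08314)(153.6)/(8×50.27) = 12.770/402.16 = 0.03175 L/mol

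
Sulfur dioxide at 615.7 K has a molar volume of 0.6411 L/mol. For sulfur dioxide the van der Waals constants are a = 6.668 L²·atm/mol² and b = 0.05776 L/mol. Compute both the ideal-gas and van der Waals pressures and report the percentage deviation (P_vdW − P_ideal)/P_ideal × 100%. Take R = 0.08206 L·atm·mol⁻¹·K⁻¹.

-10.68 %

Ideal: P_ideal = RT/V_m = (0.08206)(615.7)/0.6411 = 78.8088 atm
vdW: P = RT/(V_m − b) − a/V_m² = 50.5243/0.583340 − 6.668/0.411009 = 86.6121 − 16.2235 = 70.3886 atm
% deviation = (70.3886 − 78.8088)/78.8088 × 100% = -10.68%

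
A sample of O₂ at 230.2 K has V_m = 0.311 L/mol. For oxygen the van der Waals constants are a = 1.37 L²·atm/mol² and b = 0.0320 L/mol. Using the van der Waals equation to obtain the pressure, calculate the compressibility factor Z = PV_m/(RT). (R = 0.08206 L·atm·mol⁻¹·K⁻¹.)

P = RT/(V_m − b) − a/V_m² = (0.08206)(230.2)/(0.311 − 0.0320) − 1.37/(0.311)²
  = 18.890/0.27900 − 14.164 = 67.706 − 14.164 = 53.542 atm
Z = PV_m/(RT) = (53.542)(0.311)/((0.08206)(230.2)) = 16.652/18.890 = 0.8815

Z ≈ 0.8815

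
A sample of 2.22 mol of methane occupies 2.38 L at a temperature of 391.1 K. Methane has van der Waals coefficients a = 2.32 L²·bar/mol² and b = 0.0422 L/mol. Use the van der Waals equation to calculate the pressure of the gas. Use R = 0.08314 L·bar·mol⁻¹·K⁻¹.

P = nRT/(V − nb) − a n²/V²
nRT/(V − nb) = (2.22)(0.08314)(391.1)/(2.38 − 2.22×0.0422) = 72.186/2.2863 = 31.573 bar
a n²/V² = (2.32)(2.22)²/(2.38)² = 2.0186 bar
P = 31.573 − 2.0186 = 29.55 bar

P ≈ 29.55 bar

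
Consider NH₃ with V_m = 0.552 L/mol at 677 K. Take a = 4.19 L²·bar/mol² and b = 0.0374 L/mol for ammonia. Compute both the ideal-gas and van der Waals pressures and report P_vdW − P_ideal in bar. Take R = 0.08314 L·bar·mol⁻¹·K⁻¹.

ΔP ≈ -6.34 bar

Ideal: P_ideal = RT/V_m = (0.08314)(677)/0.552 = 101.967 bar
vdW: P = RT/(V_m − b) − a/V_m² = 56.2858/0.514600 − 4.19/0.304704 = 109.378 − 13.7511 = 95.627 bar
ΔP = 95.627 − 101.967 = -6.34 bar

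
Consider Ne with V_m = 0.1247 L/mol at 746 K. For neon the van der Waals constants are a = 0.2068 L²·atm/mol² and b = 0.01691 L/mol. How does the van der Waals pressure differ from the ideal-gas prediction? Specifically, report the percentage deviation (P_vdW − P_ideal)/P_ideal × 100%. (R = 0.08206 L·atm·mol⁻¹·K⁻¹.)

12.98 %

Ideal: P_ideal = RT/V_m = (0.08206)(746)/0.1247 = 490.912 atm
vdW: P = RT/(V_m − b) − a/V_m² = 61.2168/0.107790 − 0.2068/0.0155501 = 567.927 − 13.2989 = 554.628 atm
% deviation = (554.628 − 490.912)/490.912 × 100% = 12.98%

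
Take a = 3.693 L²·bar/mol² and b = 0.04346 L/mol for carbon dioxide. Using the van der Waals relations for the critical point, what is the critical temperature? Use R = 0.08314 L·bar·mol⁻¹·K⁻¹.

T_c ≈ 302.8 K

For a van der Waals gas, T_c = 8a/(27Rb).
T_c = 8×3.693/(27×0.08314×0.04346) = 29.544/0.097558 = 302.8 K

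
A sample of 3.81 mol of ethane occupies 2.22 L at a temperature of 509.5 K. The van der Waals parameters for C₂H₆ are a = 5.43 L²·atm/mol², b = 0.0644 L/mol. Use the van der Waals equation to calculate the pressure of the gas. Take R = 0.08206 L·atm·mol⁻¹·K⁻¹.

P ≈ 64.68 atm

P = nRT/(V − nb) − a n²/V²
nRT/(V − nb) = (3.81)(0.08206)(509.5)/(2.22 − 3.81×0.0644) = 159.29/1.9746 = 80.670 atm
a n²/V² = (5.43)(3.81)²/(2.22)² = 15.994 atm
P = 80.670 − 15.994 = 64.68 atm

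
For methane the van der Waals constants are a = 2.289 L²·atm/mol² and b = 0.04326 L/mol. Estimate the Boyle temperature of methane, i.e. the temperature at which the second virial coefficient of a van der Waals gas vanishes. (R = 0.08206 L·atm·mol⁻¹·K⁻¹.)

For a van der Waals gas the second virial coefficient B₂ = b − a/(RT) vanishes at T_B = a/(Rb).
T_B = 2.289/(0.08206×0.04326) = 2.289/0.0035499 = 644.8 K

T_B ≈ 644.8 K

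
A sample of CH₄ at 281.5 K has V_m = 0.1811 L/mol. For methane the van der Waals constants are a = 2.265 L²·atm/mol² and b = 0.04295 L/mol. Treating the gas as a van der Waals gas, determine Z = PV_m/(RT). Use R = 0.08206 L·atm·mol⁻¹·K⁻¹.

Z ≈ 0.7695

P = RT/(V_m − b) − a/V_m² = (0.08206)(281.5)/(0.1811 − 0.04295) − 2.265/(0.1811)²
  = 23.100/0.13815 − 69.061 = 167.21 − 69.061 = 98.15 atm
Z = PV_m/(RT) = (98.15)(0.1811)/((0.08206)(281.5)) = 17.775/23.100 = 0.7695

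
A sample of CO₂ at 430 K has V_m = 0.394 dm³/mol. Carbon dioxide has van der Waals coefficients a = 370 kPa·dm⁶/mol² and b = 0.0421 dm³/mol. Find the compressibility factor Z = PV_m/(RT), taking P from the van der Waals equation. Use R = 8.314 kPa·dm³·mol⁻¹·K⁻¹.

Z ≈ 0.8570

P = RT/(V_m − b) − a/V_m² = (8.314)(430)/(0.394 − 0.0421) − 370/(0.394)²
  = 3575.0/0.35190 − 2383.5 = 10159 − 2383.5 = 7776 kPa
Z = PV_m/(RT) = (7776)(0.394)/((8.314)(430)) = 3063.7/3575.0 = 0.8570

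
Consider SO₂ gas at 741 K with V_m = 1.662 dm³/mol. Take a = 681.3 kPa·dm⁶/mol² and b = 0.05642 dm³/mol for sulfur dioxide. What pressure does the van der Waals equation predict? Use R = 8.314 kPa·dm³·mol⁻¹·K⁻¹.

P = RT/(V_m − b) − a/V_m²
RT/(V_m − b) = (8.314)(741)/(1.662 − 0.05642) = 6160.7/1.6056 = 3837.0 kPa
a/V_m² = 681.3/(1.662)² = 246.65 kPa
P = 3837.0 − 246.65 = 3590 kPa

P ≈ 3590 kPa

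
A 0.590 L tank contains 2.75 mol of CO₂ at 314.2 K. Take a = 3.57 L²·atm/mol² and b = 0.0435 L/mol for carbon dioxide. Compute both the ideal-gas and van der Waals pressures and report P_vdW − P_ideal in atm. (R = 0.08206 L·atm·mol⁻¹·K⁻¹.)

ΔP ≈ -47.00 atm

Ideal: P_ideal = nRT/V = (2.75)(0.08206)(314.2)/0.590 = 120.176 atm
vdW: P = nRT/(V − nb) − a n²/V² = 70.9039/0.470375 − 26.9981/0.348100 = 150.739 − 77.5585 = 73.181 atm
ΔP = 73.181 − 120.176 = -47.00 atm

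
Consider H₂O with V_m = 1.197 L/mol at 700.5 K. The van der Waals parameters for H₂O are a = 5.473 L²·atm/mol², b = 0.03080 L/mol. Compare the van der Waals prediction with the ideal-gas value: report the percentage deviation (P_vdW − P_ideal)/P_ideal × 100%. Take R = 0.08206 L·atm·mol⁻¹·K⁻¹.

-5.31 %

Ideal: P_ideal = RT/V_m = (0.08206)(700.5)/1.197 = 48.0226 atm
vdW: P = RT/(V_m − b) − a/V_m² = 57.4830/1.16620 − 5.473/1.43281 = 49.2909 − 3.81977 = 45.4711 atm
% deviation = (45.4711 − 48.0226)/48.0226 × 100% = -5.31%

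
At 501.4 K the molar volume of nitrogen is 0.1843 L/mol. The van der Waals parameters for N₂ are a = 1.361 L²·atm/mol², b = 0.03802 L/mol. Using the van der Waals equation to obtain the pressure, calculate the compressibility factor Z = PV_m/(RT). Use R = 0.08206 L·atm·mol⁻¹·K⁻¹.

Z ≈ 1.080

P = RT/(V_m − b) − a/V_m² = (0.08206)(501.4)/(0.1843 − 0.03802) − 1.361/(0.1843)²
  = 41.145/0.14628 − 40.069 = 281.28 − 40.069 = 241.21 atm
Z = PV_m/(RT) = (241.21)(0.1843)/((0.08206)(501.4)) = 44.455/41.145 = 1.080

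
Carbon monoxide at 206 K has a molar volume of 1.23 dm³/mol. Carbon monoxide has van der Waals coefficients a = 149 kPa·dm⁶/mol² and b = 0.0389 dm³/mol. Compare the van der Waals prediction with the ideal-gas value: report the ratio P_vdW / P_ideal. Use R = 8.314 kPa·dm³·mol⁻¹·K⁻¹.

P_vdW / P_ideal ≈ 0.9619

Ideal: P_ideal = RT/V_m = (8.314)(206)/1.23 = 1392.43 kPa
vdW: P = RT/(V_m − b) − a/V_m² = 1712.68/1.19110 − 149/1.51290 = 1437.90 − 98.4864 = 1339.41 kPa
Ratio = 1339.41/1392.43 = 0.9619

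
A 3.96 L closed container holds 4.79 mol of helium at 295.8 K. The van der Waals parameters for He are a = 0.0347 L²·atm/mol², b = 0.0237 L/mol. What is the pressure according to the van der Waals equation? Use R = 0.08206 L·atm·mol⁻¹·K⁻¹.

P = nRT/(V − nb) − a n²/V²
nRT/(V − nb) = (4.79)(0.08206)(295.8)/(3.96 − 4.79×0.0237) = 116.27/3.8465 = 30.227 atm
a n²/V² = (0.0347)(4.79)²/(3.96)² = 0.050770 atm
P = 30.227 − 0.050770 = 30.18 atm

P ≈ 30.18 atm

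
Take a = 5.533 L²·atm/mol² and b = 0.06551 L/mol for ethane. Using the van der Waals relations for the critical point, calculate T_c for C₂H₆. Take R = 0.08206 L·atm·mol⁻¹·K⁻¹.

T_c ≈ 305.0 K

For a van der Waals gas, T_c = 8a/(27Rb).
T_c = 8×5.533/(27×0.08206×0.06551) = 44.264/0.14515 = 305.0 K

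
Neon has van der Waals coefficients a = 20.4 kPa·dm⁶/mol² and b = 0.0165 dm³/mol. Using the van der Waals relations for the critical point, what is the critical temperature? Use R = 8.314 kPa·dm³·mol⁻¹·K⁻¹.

T_c ≈ 44.06 K

For a van der Waals gas, T_c = 8a/(27Rb).
T_c = 8×20.4/(27×8.314×0.0165) = 163.20/3.7039 = 44.06 K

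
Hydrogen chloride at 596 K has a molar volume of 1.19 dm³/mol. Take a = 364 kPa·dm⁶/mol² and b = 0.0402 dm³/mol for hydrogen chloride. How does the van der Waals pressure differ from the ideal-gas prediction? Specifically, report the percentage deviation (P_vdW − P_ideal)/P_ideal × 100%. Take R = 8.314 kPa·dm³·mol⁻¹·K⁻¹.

-2.68 %

Ideal: P_ideal = RT/V_m = (8.314)(596)/1.19 = 4163.99 kPa
vdW: P = RT/(V_m − b) − a/V_m² = 4955.14/1.14980 − 364/1.41610 = 4309.57 − 257.044 = 4052.53 kPa
% deviation = (4052.53 − 4163.99)/4163.99 × 100% = -2.68%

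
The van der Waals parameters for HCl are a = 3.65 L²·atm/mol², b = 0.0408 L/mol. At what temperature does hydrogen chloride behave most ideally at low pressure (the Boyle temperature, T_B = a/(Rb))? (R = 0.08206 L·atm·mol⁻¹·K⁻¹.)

For a van der Waals gas the second virial coefficient B₂ = b − a/(RT) vanishes at T_B = a/(Rb).
T_B = 3.65/(0.08206×0.0408) = 3.65/0.0033480 = 1090 K

T_B ≈ 1090 K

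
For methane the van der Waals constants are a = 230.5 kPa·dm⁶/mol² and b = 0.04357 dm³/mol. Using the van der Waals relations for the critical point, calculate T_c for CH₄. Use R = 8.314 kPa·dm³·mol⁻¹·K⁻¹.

For a van der Waals gas, T_c = 8a/(27Rb).
T_c = 8×230.5/(27×8.314×0.04357) = 1844.0/9.7805 = 188.5 K

T_c ≈ 188.5 K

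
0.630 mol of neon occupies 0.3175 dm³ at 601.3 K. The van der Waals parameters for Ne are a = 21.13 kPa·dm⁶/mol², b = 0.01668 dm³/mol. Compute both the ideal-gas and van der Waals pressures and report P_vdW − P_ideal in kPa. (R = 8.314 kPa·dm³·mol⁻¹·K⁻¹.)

Ideal: P_ideal = nRT/V = (0.630)(8.314)(601.3)/0.3175 = 9919.69 kPa
vdW: P = nRT/(V − nb) − a n²/V² = 3149.50/0.306992 − 8.38650/0.100806 = 10259.2 − 83.1945 = 10176.0 kPa
ΔP = 10176.0 − 9919.69 = 256 kPa

ΔP ≈ 256 kPa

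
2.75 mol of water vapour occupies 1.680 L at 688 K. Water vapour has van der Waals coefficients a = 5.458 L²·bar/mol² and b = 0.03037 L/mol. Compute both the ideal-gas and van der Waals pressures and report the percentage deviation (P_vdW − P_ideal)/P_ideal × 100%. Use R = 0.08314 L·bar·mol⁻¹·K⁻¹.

-10.39 %

Ideal: P_ideal = nRT/V = (2.75)(0.08314)(688)/1.680 = 93.6315 bar
vdW: P = nRT/(V − nb) − a n²/V² = 157.301/1.59648 − 41.2761/2.82240 = 98.5299 − 14.6245 = 83.9054 bar
% deviation = (83.9054 − 93.6315)/93.6315 × 100% = -10.39%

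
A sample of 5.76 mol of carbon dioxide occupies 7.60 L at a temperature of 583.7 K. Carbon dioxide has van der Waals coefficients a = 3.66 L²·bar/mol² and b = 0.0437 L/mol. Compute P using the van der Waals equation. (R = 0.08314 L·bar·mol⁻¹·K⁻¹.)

P ≈ 35.94 bar

P = nRT/(V − nb) − a n²/V²
nRT/(V − nb) = (5.76)(0.08314)(583.7)/(7.60 − 5.76×0.0437) = 279.53/7.3483 = 38.040 bar
a n²/V² = (3.66)(5.76)²/(7.60)² = 2.1023 bar
P = 38.040 − 2.1023 = 35.94 bar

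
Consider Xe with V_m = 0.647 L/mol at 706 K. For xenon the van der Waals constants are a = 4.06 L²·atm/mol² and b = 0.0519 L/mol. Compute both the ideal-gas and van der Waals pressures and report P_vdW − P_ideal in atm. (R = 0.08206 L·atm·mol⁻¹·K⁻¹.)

ΔP ≈ -1.890 atm

Ideal: P_ideal = RT/V_m = (0.08206)(706)/0.647 = 89.5431 atm
vdW: P = RT/(V_m − b) − a/V_m² = 57.9344/0.595100 − 4.06/0.418609 = 97.3524 − 9.69879 = 87.6536 atm
ΔP = 87.6536 − 89.5431 = -1.890 atm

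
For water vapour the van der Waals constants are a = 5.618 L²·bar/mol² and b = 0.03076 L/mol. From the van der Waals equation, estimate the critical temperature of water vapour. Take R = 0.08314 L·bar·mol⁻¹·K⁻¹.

For a van der Waals gas, T_c = 8a/(27Rb).
T_c = 8×5.618/(27×0.08314×0.03076) = 44.944/0.069049 = 650.9 K

T_c ≈ 650.9 K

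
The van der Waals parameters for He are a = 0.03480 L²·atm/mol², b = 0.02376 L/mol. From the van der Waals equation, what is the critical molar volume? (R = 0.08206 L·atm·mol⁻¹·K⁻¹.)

For a van der Waals gas, V_m,c = 3b.
V_m,c = 3×0.02376 = 0.07128 L/mol

V_m,c ≈ 0.07128 L/mol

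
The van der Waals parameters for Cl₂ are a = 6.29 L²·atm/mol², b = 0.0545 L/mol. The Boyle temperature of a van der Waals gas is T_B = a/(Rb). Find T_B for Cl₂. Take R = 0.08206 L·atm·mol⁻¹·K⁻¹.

For a van der Waals gas the second virial coefficient B₂ = b − a/(RT) vanishes at T_B = a/(Rb).
T_B = 6.29/(0.08206×0.0545) = 6.29/0.0044723 = 1406 K

T_B ≈ 1406 K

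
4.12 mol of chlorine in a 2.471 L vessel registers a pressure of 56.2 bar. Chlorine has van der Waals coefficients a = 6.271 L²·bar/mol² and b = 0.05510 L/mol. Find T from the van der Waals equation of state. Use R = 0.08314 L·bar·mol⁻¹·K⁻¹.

T = (P + a n²/V²)(V − nb)/(nR)
P + a n²/V² = 56.2 + (6.271)(4.12)²/(2.471)² = 73.634 bar
V − nb = 2.471 − (4.12)(0.05510) = 2.2440 L
T = (73.634)(2.2440)/((4.12)(0.08314)) = 482.4 K

T ≈ 482.4 K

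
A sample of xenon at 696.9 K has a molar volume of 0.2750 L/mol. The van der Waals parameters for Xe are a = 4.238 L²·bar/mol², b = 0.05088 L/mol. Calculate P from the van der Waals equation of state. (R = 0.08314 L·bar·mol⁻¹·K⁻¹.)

P ≈ 202.5 bar

P = RT/(V_m − b) − a/V_m²
RT/(V_m − b) = (0.08314)(696.9)/(0.2750 − 0.05088) = 57.940/0.22412 = 258.52 bar
a/V_m² = 4.238/(0.2750)² = 56.040 bar
P = 258.52 − 56.040 = 202.5 bar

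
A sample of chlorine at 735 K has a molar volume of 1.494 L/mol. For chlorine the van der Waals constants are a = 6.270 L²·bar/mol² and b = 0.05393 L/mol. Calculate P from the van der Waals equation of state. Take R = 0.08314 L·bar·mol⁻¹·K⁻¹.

P = RT/(V_m − b) − a/V_m²
RT/(V_m − b) = (0.08314)(735)/(1.494 − 0.05393) = 61.108/1.4401 = 42.433 bar
a/V_m² = 6.270/(1.494)² = 2.8091 bar
P = 42.433 − 2.8091 = 39.62 bar

P ≈ 39.62 bar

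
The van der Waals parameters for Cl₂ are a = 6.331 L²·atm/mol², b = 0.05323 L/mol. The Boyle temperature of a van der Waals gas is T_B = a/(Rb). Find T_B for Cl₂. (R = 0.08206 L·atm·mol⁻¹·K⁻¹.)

For a van der Waals gas the second virial coefficient B₂ = b − a/(RT) vanishes at T_B = a/(Rb).
T_B = 6.331/(0.08206×0.05323) = 6.331/0.0043681 = 1449 K

T_B ≈ 1449 K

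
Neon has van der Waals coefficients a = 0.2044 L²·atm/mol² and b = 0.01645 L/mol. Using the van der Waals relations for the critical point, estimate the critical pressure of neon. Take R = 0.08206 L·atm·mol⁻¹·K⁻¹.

P_c ≈ 27.98 atm

For a van der Waals gas, P_c = a/(27b²).
P_c = 0.2044/(27×(0.01645)²) = 0.2044/0.0073063 = 27.98 atm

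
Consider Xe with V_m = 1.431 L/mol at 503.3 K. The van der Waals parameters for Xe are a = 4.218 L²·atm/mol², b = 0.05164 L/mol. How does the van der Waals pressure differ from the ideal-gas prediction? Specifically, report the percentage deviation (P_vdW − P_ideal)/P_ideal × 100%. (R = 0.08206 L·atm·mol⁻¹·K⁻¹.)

-3.39 %

Ideal: P_ideal = RT/V_m = (0.08206)(503.3)/1.431 = 28.8615 atm
vdW: P = RT/(V_m − b) − a/V_m² = 41.3008/1.37936 − 4.218/2.04776 = 29.9420 − 2.05981 = 27.8822 atm
% deviation = (27.8822 − 28.8615)/28.8615 × 100% = -3.39%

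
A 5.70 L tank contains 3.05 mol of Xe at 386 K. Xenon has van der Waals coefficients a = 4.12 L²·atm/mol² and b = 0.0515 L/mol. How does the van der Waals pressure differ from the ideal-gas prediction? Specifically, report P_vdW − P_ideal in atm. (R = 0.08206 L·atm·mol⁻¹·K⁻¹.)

Ideal: P_ideal = nRT/V = (3.05)(0.08206)(386)/5.70 = 16.9490 atm
vdW: P = nRT/(V − nb) − a n²/V² = 96.6092/5.54293 − 38.3263/32.4900 = 17.4293 − 1.17963 = 16.2497 atm
ΔP = 16.2497 − 16.9490 = -0.699 atm

ΔP ≈ -0.699 atm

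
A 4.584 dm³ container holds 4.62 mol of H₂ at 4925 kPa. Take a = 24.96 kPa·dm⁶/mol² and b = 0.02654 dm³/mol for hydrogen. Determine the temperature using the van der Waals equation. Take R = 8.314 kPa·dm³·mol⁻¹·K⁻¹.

T ≈ 575.0 K

T = (P + a n²/V²)(V − nb)/(nR)
P + a n²/V² = 4925 + (24.96)(4.62)²/(4.584)² = 4950.4 kPa
V − nb = 4.584 − (4.62)(0.02654) = 4.4614 dm³
T = (4950.4)(4.4614)/((4.62)(8.314)) = 575.0 K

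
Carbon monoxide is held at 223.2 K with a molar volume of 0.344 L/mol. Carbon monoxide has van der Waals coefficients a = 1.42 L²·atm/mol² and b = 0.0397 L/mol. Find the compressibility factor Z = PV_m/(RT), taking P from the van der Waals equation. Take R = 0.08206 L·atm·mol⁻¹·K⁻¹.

P = RT/(V_m − b) − a/V_m² = (0.08206)(223.2)/(0.344 − 0.0397) − 1.42/(0.344)²
  = 18.316/0.30430 − 12.000 = 60.191 − 12.000 = 48.191 atm
Z = PV_m/(RT) = (48.191)(0.344)/((0.08206)(223.2)) = 16.578/18.316 = 0.9051

Z ≈ 0.9051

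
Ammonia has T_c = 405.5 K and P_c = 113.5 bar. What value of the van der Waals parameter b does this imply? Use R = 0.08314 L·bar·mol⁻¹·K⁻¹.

b ≈ 0.03713 L/mol

From T_c = 8a/(27Rb) and P_c = a/(27b²): b = R T_c/(8 P_c).
b = (0.08314)(405.5)/(8×113.5) = 33.713/908.00 = 0.03713 L/mol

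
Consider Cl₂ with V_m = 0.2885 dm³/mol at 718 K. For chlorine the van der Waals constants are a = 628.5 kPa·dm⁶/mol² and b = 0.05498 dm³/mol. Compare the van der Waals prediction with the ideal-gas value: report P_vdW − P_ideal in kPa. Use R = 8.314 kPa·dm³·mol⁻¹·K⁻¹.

ΔP ≈ -2680 kPa

Ideal: P_ideal = RT/V_m = (8.314)(718)/0.2885 = 20691.3 kPa
vdW: P = RT/(V_m − b) − a/V_m² = 5969.45/0.233520 − 628.5/0.0832323 = 25562.9 − 7551.16 = 18011.7 kPa
ΔP = 18011.7 − 20691.3 = -2680 kPa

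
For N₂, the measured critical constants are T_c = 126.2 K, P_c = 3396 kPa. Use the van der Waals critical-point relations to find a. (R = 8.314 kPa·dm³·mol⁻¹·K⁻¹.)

From T_c = 8a/(27Rb) and P_c = a/(27b²): a = 27 R² T_c²/(64 P_c).
a = 27×(8.314)²×(126.2)²/(64×3396) = 29723676/217344 = 136.8 kPa·dm⁶/mol²

a ≈ 136.8 kPa·dm⁶/mol²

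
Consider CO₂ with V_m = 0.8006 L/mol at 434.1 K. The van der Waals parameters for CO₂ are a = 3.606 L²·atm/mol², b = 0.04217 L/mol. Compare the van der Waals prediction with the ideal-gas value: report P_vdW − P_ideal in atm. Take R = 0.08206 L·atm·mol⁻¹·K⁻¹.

ΔP ≈ -3.152 atm

Ideal: P_ideal = RT/V_m = (0.08206)(434.1)/0.8006 = 44.4944 atm
vdW: P = RT/(V_m − b) − a/V_m² = 35.6222/0.758430 − 3.606/0.640960 = 46.9683 − 5.62594 = 41.3424 atm
ΔP = 41.3424 − 44.4944 = -3.152 atm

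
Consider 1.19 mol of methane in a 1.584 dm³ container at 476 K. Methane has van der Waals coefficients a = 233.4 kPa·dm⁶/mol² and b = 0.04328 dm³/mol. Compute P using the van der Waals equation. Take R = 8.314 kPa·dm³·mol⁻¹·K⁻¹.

P = nRT/(V − nb) − a n²/V²
nRT/(V − nb) = (1.19)(8.314)(476)/(1.584 − 1.19×0.04328) = 4709.4/1.5325 = 3073.0 kPa
a n²/V² = (233.4)(1.19)²/(1.584)² = 131.73 kPa
P = 3073.0 − 131.73 = 2941 kPa

P ≈ 2941 kPa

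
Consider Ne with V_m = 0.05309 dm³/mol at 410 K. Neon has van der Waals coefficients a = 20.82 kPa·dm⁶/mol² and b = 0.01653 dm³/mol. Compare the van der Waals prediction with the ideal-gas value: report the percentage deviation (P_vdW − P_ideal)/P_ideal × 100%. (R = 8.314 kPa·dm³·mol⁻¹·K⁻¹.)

33.71 %

Ideal: P_ideal = RT/V_m = (8.314)(410)/0.05309 = 64206.8 kPa
vdW: P = RT/(V_m − b) − a/V_m² = 3408.74/0.0365600 − 20.82/0.00281855 = 93236.9 − 7386.78 = 85850.1 kPa
% deviation = (85850.1 − 64206.8)/64206.8 × 100% = 33.71%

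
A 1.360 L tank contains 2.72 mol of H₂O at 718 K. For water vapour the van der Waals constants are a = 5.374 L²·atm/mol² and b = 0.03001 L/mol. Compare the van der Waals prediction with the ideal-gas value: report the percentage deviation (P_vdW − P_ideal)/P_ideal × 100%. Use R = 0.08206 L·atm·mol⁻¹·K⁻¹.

Ideal: P_ideal = nRT/V = (2.72)(0.08206)(718)/1.360 = 117.838 atm
vdW: P = nRT/(V − nb) − a n²/V² = 160.260/1.27837 − 39.7590/1.84960 = 125.363 − 21.4960 = 103.867 atm
% deviation = (103.867 − 117.838)/117.838 × 100% = -11.86%

-11.86 %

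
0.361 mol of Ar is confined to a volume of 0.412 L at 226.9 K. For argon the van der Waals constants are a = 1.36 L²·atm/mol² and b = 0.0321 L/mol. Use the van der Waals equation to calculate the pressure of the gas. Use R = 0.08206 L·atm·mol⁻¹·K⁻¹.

P ≈ 15.74 atm

P = nRT/(V − nb) − a n²/V²
nRT/(V − nb) = (0.361)(0.08206)(226.9)/(0.412 − 0.361×0.0321) = 6.7216/0.40041 = 16.787 atm
a n²/V² = (1.36)(0.361)²/(0.412)² = 1.0441 atm
P = 16.787 − 1.0441 = 15.74 atm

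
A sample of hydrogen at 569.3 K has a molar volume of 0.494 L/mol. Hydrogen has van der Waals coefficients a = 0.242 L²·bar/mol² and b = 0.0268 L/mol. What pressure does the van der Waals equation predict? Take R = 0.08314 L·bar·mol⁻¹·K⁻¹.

P = RT/(V_m − b) − a/V_m²
RT/(V_m − b) = (0.08314)(569.3)/(0.494 − 0.0268) = 47.332/0.46720 = 101.31 bar
a/V_m² = 0.242/(0.494)² = 0.99166 bar
P = 101.31 − 0.99166 = 100.3 bar

P ≈ 100.3 bar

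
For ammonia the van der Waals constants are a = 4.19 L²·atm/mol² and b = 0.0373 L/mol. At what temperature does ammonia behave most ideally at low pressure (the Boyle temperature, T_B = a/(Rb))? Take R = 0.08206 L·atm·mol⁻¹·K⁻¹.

T_B ≈ 1369 K

For a van der Waals gas the second virial coefficient B₂ = b − a/(RT) vanishes at T_B = a/(Rb).
T_B = 4.19/(0.08206×0.0373) = 4.19/0.0030608 = 1369 K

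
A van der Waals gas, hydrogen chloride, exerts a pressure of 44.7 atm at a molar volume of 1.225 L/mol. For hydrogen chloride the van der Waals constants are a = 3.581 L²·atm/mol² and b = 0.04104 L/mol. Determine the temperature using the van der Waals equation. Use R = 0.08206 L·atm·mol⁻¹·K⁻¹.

T ≈ 679.4 K

T = (P + a/V_m²)(V_m − b)/R
P + a/V_m² = 44.7 + 3.581/(1.225)² = 47.086 atm
V_m − b = 1.225 − 0.04104 = 1.1840 L/mol
T = (47.086)(1.1840)/0.08206 = 679.4 K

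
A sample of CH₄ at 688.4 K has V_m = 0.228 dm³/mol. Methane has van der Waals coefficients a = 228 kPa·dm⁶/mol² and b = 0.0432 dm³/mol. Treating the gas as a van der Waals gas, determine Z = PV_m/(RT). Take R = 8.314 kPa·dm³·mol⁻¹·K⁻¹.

Z ≈ 1.059

P = RT/(V_m − b) − a/V_m² = (8.314)(688.4)/(0.228 − 0.0432) − 228/(0.228)²
  = 5723.4/0.18480 − 4386.0 = 30971 − 4386.0 = 26585 kPa
Z = PV_m/(RT) = (26585)(0.228)/((8.314)(688.4)) = 6061.4/5723.4 = 1.059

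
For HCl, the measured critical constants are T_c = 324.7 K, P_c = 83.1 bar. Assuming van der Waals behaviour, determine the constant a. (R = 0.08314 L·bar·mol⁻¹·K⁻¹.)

From T_c = 8a/(27Rb) and P_c = a/(27b²): a = 27 R² T_c²/(64 P_c).
a = 27×(0.08314)²×(324.7)²/(64×83.1) = 19677/5318.4 = 3.700 L²·bar/mol²

a ≈ 3.700 L²·bar/mol²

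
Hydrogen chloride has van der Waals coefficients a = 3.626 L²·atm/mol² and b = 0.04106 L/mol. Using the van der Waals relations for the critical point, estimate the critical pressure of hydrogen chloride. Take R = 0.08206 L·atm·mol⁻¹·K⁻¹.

P_c ≈ 79.66 atm

For a van der Waals gas, P_c = a/(27b²).
P_c = 3.626/(27×(0.04106)²) = 3.626/0.045520 = 79.66 atm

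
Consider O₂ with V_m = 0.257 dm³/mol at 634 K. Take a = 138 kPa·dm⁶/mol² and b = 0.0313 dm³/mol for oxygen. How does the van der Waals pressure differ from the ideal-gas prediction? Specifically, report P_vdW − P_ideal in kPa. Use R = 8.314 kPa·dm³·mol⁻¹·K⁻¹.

Ideal: P_ideal = RT/V_m = (8.314)(634)/0.257 = 20510.0 kPa
vdW: P = RT/(V_m − b) − a/V_m² = 5271.08/0.225700 − 138/0.0660490 = 23354.4 − 2089.36 = 21265.0 kPa
ΔP = 21265.0 − 20510.0 = 755 kPa

ΔP ≈ 755 kPa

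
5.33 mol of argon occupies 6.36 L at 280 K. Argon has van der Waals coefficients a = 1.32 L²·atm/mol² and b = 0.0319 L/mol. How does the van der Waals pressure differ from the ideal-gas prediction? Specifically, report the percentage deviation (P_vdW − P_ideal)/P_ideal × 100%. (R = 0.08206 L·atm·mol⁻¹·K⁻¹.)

Ideal: P_ideal = nRT/V = (5.33)(0.08206)(280)/6.36 = 19.2557 atm
vdW: P = nRT/(V − nb) − a n²/V² = 122.466/6.18997 − 37.4997/40.4496 = 19.7846 − 0.927072 = 18.8575 atm
% deviation = (18.8575 − 19.2557)/19.2557 × 100% = -2.07%

-2.07 %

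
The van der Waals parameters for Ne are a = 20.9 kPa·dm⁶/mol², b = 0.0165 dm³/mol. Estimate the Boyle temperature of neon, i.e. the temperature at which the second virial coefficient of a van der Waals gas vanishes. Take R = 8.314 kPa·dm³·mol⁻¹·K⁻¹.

T_B ≈ 152.4 K

For a van der Waals gas the second virial coefficient B₂ = b − a/(RT) vanishes at T_B = a/(Rb).
T_B = 20.9/(8.314×0.0165) = 20.9/0.13718 = 152.4 K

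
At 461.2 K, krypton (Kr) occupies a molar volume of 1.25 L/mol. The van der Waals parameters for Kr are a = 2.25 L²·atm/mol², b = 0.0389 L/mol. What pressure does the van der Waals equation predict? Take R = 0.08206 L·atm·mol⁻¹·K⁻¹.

P ≈ 29.81 atm

P = RT/(V_m − b) − a/V_m²
RT/(V_m − b) = (0.08206)(461.2)/(1.25 − 0.0389) = 37.846/1.2111 = 31.249 atm
a/V_m² = 2.25/(1.25)² = 1.4400 atm
P = 31.249 − 1.4400 = 29.81 atm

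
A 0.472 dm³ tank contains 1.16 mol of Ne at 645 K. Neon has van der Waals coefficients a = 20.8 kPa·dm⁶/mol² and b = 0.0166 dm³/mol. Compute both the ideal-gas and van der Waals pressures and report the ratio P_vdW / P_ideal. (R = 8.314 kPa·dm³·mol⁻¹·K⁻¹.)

Ideal: P_ideal = nRT/V = (1.16)(8.314)(645)/0.472 = 13179.1 kPa
vdW: P = nRT/(V − nb) − a n²/V² = 6220.53/0.452744 − 27.9885/0.222784 = 13739.6 − 125.631 = 13614.0 kPa
Ratio = 13614.0/13179.1 = 1.033

P_vdW / P_ideal ≈ 1.033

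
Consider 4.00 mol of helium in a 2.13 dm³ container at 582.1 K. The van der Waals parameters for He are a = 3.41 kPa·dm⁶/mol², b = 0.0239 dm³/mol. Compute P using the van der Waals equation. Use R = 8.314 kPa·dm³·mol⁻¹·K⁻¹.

P = nRT/(V − nb) − a n²/V²
nRT/(V − nb) = (4.00)(8.314)(582.1)/(2.13 − 4.00×0.0239) = 19358/2.0344 = 9515.3 kPa
a n²/V² = (3.41)(4.00)²/(2.13)² = 12.026 kPa
P = 9515.3 − 12.026 = 9503 kPa

P ≈ 9503 kPa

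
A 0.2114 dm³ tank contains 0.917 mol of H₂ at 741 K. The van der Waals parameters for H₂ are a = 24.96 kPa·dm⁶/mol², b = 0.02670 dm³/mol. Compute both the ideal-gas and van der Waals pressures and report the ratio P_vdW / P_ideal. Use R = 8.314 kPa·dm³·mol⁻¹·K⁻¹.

P_vdW / P_ideal ≈ 1.113

Ideal: P_ideal = nRT/V = (0.917)(8.314)(741)/0.2114 = 26723.5 kPa
vdW: P = nRT/(V − nb) − a n²/V² = 5649.34/0.186916 − 20.9886/0.0446900 = 30224.0 − 469.649 = 29754.4 kPa
Ratio = 29754.4/26723.5 = 1.113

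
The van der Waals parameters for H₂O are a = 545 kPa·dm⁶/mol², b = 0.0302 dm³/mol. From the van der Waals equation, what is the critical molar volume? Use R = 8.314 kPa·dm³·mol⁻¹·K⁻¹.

For a van der Waals gas, V_m,c = 3b.
V_m,c = 3×0.0302 = 0.09060 dm³/mol

V_m,c ≈ 0.09060 dm³/mol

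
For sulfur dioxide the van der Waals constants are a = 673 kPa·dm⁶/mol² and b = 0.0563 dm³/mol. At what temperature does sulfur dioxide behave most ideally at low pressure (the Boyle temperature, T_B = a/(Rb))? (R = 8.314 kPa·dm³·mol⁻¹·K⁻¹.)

T_B ≈ 1438 K

For a van der Waals gas the second virial coefficient B₂ = b − a/(RT) vanishes at T_B = a/(Rb).
T_B = 673/(8.314×0.0563) = 673/0.46808 = 1438 K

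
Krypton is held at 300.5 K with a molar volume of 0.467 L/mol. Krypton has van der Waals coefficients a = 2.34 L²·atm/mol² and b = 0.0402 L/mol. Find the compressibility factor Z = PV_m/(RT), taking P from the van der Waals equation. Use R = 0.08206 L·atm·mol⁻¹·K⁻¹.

Z ≈ 0.8910

P = RT/(V_m − b) − a/V_m² = (0.08206)(300.5)/(0.467 − 0.0402) − 2.34/(0.467)²
  = 24.659/0.42680 − 10.730 = 57.776 − 10.730 = 47.046 atm
Z = PV_m/(RT) = (47.046)(0.467)/((0.08206)(300.5)) = 21.970/24.659 = 0.8910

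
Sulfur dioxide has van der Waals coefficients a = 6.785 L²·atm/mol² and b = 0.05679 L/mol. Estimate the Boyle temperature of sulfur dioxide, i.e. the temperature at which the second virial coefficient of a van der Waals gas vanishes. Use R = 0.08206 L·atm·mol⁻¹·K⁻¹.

T_B ≈ 1456 K

For a van der Waals gas the second virial coefficient B₂ = b − a/(RT) vanishes at T_B = a/(Rb).
T_B = 6.785/(0.08206×0.05679) = 6.785/0.0046602 = 1456 K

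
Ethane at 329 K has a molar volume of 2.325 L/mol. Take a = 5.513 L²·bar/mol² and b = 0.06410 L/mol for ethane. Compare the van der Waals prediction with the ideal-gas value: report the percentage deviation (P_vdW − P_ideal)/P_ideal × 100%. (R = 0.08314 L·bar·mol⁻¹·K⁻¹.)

Ideal: P_ideal = RT/V_m = (0.08314)(329)/2.325 = 11.7648 bar
vdW: P = RT/(V_m − b) − a/V_m² = 27.3531/2.26090 − 5.513/5.40563 = 12.0983 − 1.01986 = 11.0784 bar
% deviation = (11.0784 − 11.7648)/11.7648 × 100% = -5.83%

-5.83 %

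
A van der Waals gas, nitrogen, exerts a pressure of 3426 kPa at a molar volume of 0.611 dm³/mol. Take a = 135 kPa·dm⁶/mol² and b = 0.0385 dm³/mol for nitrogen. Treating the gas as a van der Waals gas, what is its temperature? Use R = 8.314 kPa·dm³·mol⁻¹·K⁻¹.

T = (P + a/V_m²)(V_m − b)/R
P + a/V_m² = 3426 + 135/(0.611)² = 3787.6 kPa
V_m − b = 0.611 − 0.0385 = 0.57250 dm³/mol
T = (3787.6)(0.57250)/8.314 = 260.8 K

T ≈ 260.8 K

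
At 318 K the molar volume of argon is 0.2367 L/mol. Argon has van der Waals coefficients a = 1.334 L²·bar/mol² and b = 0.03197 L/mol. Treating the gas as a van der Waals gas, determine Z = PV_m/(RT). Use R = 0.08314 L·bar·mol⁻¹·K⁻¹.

Z ≈ 0.9430

P = RT/(V_m − b) − a/V_m² = (0.08314)(318)/(0.2367 − 0.03197) − 1.334/(0.2367)²
  = 26.439/0.20473 − 23.810 = 129.14 − 23.810 = 105.33 bar
Z = PV_m/(RT) = (105.33)(0.2367)/((0.08314)(318)) = 24.932/26.439 = 0.9430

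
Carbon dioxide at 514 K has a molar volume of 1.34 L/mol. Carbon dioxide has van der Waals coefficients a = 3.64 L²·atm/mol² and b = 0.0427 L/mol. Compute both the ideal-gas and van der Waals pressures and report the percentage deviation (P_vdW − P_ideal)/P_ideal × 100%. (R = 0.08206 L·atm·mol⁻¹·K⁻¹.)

-3.15 %

Ideal: P_ideal = RT/V_m = (0.08206)(514)/1.34 = 31.4767 atm
vdW: P = RT/(V_m − b) − a/V_m² = 42.1788/1.29730 − 3.64/1.79560 = 32.5128 − 2.02718 = 30.4856 atm
% deviation = (30.4856 − 31.4767)/31.4767 × 100% = -3.15%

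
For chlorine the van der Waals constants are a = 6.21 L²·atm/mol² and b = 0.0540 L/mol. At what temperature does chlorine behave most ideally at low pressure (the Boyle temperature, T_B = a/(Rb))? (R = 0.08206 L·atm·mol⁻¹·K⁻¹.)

T_B ≈ 1401 K

For a van der Waals gas the second virial coefficient B₂ = b − a/(RT) vanishes at T_B = a/(Rb).
T_B = 6.21/(0.08206×0.0540) = 6.21/0.0044312 = 1401 K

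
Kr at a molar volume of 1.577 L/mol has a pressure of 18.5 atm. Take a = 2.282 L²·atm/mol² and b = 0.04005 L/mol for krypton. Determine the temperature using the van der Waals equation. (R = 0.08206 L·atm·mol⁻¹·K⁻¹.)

T ≈ 363.7 K

T = (P + a/V_m²)(V_m − b)/R
P + a/V_m² = 18.5 + 2.282/(1.577)² = 19.418 atm
V_m − b = 1.577 − 0.04005 = 1.5370 L/mol
T = (19.418)(1.5370)/0.08206 = 363.7 K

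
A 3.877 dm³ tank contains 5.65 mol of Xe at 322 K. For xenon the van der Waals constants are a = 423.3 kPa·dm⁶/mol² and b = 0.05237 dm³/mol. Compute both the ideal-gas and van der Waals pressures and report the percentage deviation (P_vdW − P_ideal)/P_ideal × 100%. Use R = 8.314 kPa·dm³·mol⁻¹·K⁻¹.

-14.78 %

Ideal: P_ideal = nRT/V = (5.65)(8.314)(322)/3.877 = 3901.38 kPa
vdW: P = nRT/(V − nb) − a n²/V² = 15125.7/3.58111 − 13512.8/15.0311 = 4223.75 − 898.989 = 3324.76 kPa
% deviation = (3324.76 − 3901.38)/3901.38 × 100% = -14.78%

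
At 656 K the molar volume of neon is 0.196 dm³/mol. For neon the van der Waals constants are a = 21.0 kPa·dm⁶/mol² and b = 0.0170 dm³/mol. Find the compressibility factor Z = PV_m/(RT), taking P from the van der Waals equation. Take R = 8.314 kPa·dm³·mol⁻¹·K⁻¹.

Z ≈ 1.075

P = RT/(V_m − b) − a/V_m² = (8.314)(656)/(0.196 − 0.0170) − 21.0/(0.196)²
  = 5454.0/0.17900 − 546.65 = 30469 − 546.65 = 29922 kPa
Z = PV_m/(RT) = (29922)(0.196)/((8.314)(656)) = 5864.7/5454.0 = 1.075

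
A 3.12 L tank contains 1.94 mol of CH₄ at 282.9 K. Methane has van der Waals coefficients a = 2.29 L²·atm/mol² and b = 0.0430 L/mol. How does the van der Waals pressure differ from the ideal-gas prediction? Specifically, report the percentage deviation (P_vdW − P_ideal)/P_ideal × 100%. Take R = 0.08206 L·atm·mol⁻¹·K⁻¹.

Ideal: P_ideal = nRT/V = (1.94)(0.08206)(282.9)/3.12 = 14.4348 atm
vdW: P = nRT/(V − nb) − a n²/V² = 45.0367/3.03658 − 8.61864/9.73440 = 14.8314 − 0.885380 = 13.9460 atm
% deviation = (13.9460 − 14.4348)/14.4348 × 100% = -3.39%

-3.39 %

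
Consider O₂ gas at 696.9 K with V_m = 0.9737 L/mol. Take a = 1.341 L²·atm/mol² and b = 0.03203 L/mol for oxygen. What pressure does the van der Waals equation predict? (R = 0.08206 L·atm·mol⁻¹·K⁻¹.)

P = RT/(V_m − b) − a/V_m²
RT/(V_m − b) = (0.08206)(696.9)/(0.9737 − 0.03203) = 57.188/0.94167 = 60.730 atm
a/V_m² = 1.341/(0.9737)² = 1.4144 atm
P = 60.730 − 1.4144 = 59.32 atm

P ≈ 59.32 atm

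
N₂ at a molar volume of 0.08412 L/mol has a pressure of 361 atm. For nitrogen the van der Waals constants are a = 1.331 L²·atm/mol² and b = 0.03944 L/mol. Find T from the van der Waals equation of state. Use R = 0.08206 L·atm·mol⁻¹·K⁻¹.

T = (P + a/V_m²)(V_m − b)/R
P + a/V_m² = 361 + 1.331/(0.08412)² = 549.10 atm
V_m − b = 0.08412 − 0.03944 = 0.044680 L/mol
T = (549.10)(0.044680)/0.08206 = 299.0 K

T ≈ 299.0 K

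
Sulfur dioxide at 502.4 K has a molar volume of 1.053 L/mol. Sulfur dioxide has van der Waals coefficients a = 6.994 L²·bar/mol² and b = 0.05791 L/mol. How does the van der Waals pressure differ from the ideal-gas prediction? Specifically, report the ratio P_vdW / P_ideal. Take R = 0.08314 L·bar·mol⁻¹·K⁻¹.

Ideal: P_ideal = RT/V_m = (0.08314)(502.4)/1.053 = 39.6672 bar
vdW: P = RT/(V_m − b) − a/V_m² = 41.7695/0.995090 − 6.994/1.10881 = 41.9756 − 6.30766 = 35.6679 bar
Ratio = 35.6679/39.6672 = 0.8992

P_vdW / P_ideal ≈ 0.8992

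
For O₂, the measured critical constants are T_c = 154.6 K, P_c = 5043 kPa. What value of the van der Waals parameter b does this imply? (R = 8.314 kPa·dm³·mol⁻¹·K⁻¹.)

From T_c = 8a/(27Rb) and P_c = a/(27b²): b = R T_c/(8 P_c).
b = (8.314)(154.6)/(8×5043) = 1285.3/40344 = 0.03186 dm³/mol

b ≈ 0.03186 dm³/mol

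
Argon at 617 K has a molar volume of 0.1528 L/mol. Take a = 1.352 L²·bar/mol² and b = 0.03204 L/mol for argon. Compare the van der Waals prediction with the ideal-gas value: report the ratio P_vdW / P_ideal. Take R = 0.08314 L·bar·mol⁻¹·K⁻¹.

P_vdW / P_ideal ≈ 1.093

Ideal: P_ideal = RT/V_m = (0.08314)(617)/0.1528 = 335.716 bar
vdW: P = RT/(V_m − b) − a/V_m² = 51.2974/0.120760 − 1.352/0.0233478 = 424.788 − 57.9070 = 366.881 bar
Ratio = 366.881/335.716 = 1.093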